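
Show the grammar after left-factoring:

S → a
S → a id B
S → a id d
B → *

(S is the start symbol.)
Left-factoring transforms A → αβ₁ | αβ₂ into A → αA' and A' → β₁ | β₂
(α is the longest common prefix among the alternatives). Repeat until
no nonterminal has two alternatives with a common prefix.

Round 1: S has alternatives sharing prefix 'a'. Introduce S': S → a S'
  Add: S' → ε
  Add: S' → id B
  Add: S' → id d

Round 2: S' has alternatives sharing prefix 'id'. Introduce S'': S' → id S''
  Add: S'' → B
  Add: S'' → d

No remaining common prefixes — done.

Resulting grammar:
S → a S'
S' → ε
S' → id S''
S'' → B
S'' → d
B → *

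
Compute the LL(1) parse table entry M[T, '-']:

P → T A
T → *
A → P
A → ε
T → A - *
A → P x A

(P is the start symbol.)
T → A - *

To find M[T, '-'], we find productions for T where '-' is in the predict set (PREDICT(N → α) = (FIRST(α) \ {ε}) ∪ (FOLLOW(N) if α ⇒* ε)).

Relevant sets:
  FIRST(A) = { '*', '-', ε }

T → *: PREDICT = { '*' }
T → A - *: PREDICT = { '*', '-' }
  '-' is in predict set, so this production goes in M[T, '-']

M[T, '-'] = T → A - *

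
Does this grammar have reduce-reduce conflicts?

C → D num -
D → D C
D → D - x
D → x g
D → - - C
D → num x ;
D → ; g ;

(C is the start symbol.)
A reduce-reduce conflict occurs when an LR(0) state has two complete items [A → α .] and [B → β .] — both call for a reduction, and with no lookahead the parser cannot choose between them.

Augment with C' → C and build the canonical LR(0) collection (I0 = CLOSURE({[C' → . C]}), then GOTO on every symbol after a dot until no new states appear). It has 19 states:
  I0: { [C → . D num -], [C' → . C], [D → . - - C], [D → . ; g ;], [D → . D - x], [D → . D C], [D → . num x ;], [D → . x g] }  — shift
  I1: { [D → - . - C] }  — shift
  I2: { [D → ; . g ;] }  — shift
  I3: { [C' → C .] }  — accept
  I4: { [C → . D num -], [C → D . num -], [D → . - - C], [D → . ; g ;], [D → . D - x], [D → . D C], [D → . num x ;], [D → . x g], [D → D . - x], [D → D . C] }  — shift
  I5: { [D → num . x ;] }  — shift
  I6: { [D → x . g] }  — shift
  I7: { [D → x g .] }  — reduce
  I8: { [D → num x . ;] }  — shift
  I9: { [D → num x ; .] }  — reduce
  I10: { [D → - . - C], [D → D - . x] }  — shift
  I11: { [D → D C .] }  — reduce
  I12: { [C → D num . -], [D → num . x ;] }  — shift
  I13: { [C → D num - .] }  — reduce
  I14: { [C → . D num -], [D → - - . C], [D → . - - C], [D → . ; g ;], [D → . D - x], [D → . D C], [D → . num x ;], [D → . x g] }  — shift
  I15: { [D → D - x .] }  — reduce
  I16: { [D → - - C .] }  — reduce
  I17: { [D → ; g . ;] }  — shift
  I18: { [D → ; g ; .] }  — reduce

No state contains more than one complete item.

Answer: No reduce-reduce conflicts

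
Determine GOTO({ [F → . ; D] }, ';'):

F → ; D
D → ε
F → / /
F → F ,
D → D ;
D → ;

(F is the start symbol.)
GOTO(I, ';') = CLOSURE({ [A → αX.β] : [A → α.Xβ] ∈ I, X = ';' })

Items with dot before ';', with the dot advanced:
  [F → . ; D] → [F → ; . D]
Closure of the advanced items:
  [F → ; . D] has the dot before D: add [D → .], [D → . D ;], [D → . ;]

GOTO = { [D → . ;], [D → . D ;], [D → .], [F → ; . D] }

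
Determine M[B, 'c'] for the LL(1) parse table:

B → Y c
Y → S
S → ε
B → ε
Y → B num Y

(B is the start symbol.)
To find M[B, 'c'], we find productions for B where 'c' is in the predict set (PREDICT(N → α) = (FIRST(α) \ {ε}) ∪ (FOLLOW(N) if α ⇒* ε)).

Relevant sets:
  FIRST(Y) = { 'c', 'num', ε }
  FOLLOW(B) = { $, 'num' }

B → Y c: PREDICT = { 'c', 'num' }
  'c' is in predict set, so this production goes in M[B, 'c']
B → ε: PREDICT = { $, 'num' }

M[B, 'c'] = B → Y c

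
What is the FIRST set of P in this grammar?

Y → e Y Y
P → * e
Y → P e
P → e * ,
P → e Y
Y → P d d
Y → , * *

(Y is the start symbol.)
{ '*', 'e' }

To compute FIRST(P), examine every production with P on the left-hand side, reading each right-hand side left to right until a non-nullable symbol is reached.

From P → * e:
  - '*' is a terminal: add '*' and stop
From P → e * ,:
  - e is a terminal: add 'e' and stop
From P → e Y:
  - e is a terminal: add 'e' and stop

Collecting: FIRST(P) = { '*', 'e' }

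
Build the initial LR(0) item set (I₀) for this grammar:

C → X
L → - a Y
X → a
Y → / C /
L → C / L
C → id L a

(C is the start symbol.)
{ [C → . X], [C → . id L a], [C' → . C], [X → . a] }

First, augment the grammar with C' → C
I₀ = CLOSURE({ [C' → . C] }):
  [C' → . C] has the dot before C: add [C → . X], [C → . id L a]
  [C → . X] has the dot before X: add [X → . a]
No further items can be added.

I₀ = { [C → . X], [C → . id L a], [C' → . C], [X → . a] }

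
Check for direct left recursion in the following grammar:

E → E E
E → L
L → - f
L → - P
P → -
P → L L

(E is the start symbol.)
E → E E: LEFT RECURSIVE (starts with E)
E → L: starts with L
L → - f: starts with '-'
L → - P: starts with '-'
P → -: starts with '-'
P → L L: starts with L

The grammar has direct left recursion on: E.

Answer: Yes, E is left-recursive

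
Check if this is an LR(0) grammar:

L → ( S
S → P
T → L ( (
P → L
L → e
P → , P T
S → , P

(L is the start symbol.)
Augment with L' → L and build the canonical LR(0) collection (I0 = CLOSURE({[L' → . L]}), then GOTO on every symbol after a dot until no new states appear). It has 15 states:
  I0: { [L → . ( S], [L → . e], [L' → . L] }  — shift
  I1: { [L → ( . S], [L → . ( S], [L → . e], [P → . , P T], [P → . L], [S → . , P], [S → . P] }  — shift
  I2: { [L' → L .] }  — accept
  I3: { [L → e .] }  — reduce
  I4: { [L → . ( S], [L → . e], [P → , . P T], [P → . , P T], [P → . L], [S → , . P] }  — shift
  I5: { [P → L .] }  — reduce
  I6: { [S → P .] }  — reduce
  I7: { [L → ( S .] }  — reduce
  I8: { [L → . ( S], [L → . e], [P → , . P T], [P → . , P T], [P → . L] }  — shift
  I9: { [L → . ( S], [L → . e], [P → , P . T], [S → , P .], [T → . L ( (] }  — shift, reduce
  I10: { [T → L . ( (] }  — shift
  I11: { [P → , P T .] }  — reduce
  I12: { [T → L ( . (] }  — shift
  I13: { [T → L ( ( .] }  — reduce
  I14: { [L → . ( S], [L → . e], [P → , P . T], [T → . L ( (] }  — shift

Conflict in state I9:
  Shift-reduce conflict between [S → , P .] and [L → . ( S]
So the grammar is NOT LR(0).

Answer: No. Shift-reduce conflict between [S → , P .] and [L → . ( S]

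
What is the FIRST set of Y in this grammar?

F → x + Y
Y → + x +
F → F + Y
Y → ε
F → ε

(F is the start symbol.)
To compute FIRST(Y), examine every production with Y on the left-hand side, reading each right-hand side left to right until a non-nullable symbol is reached.

From Y → + x +:
  - '+' is a terminal: add '+' and stop
From Y → ε:
  - ε-production, so ε ∈ FIRST(Y)

Collecting: FIRST(Y) = { '+', ε }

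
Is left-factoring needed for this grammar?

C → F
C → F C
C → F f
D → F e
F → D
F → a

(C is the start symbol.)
Left-factoring is needed when two productions for the same non-terminal
share a common prefix on the right-hand side.

Productions for C:
  C → F
  C → F C
  C → F f
Productions for F:
  F → D
  F → a

Found common prefix 'F' in productions for C

Answer: Yes, C has productions with common prefix 'F'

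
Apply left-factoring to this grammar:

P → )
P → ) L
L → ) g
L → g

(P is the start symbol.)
Left-factoring transforms A → αβ₁ | αβ₂ into A → αA' and A' → β₁ | β₂
(α is the longest common prefix among the alternatives). Repeat until
no nonterminal has two alternatives with a common prefix.

Round 1: P has alternatives sharing prefix ')'. Introduce P': P → ) P'
  Add: P' → ε
  Add: P' → L

No remaining common prefixes — done.

Resulting grammar:
P → ) P'
P' → ε
P' → L
L → ) g
L → g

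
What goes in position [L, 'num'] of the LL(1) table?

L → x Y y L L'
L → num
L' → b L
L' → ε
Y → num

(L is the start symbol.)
L → num

To find M[L, 'num'], we find productions for L where 'num' is in the predict set (PREDICT(N → α) = (FIRST(α) \ {ε}) ∪ (FOLLOW(N) if α ⇒* ε)).

L → x Y y L L': PREDICT = { 'x' }
L → num: PREDICT = { 'num' }
  'num' is in predict set, so this production goes in M[L, 'num']

M[L, 'num'] = L → num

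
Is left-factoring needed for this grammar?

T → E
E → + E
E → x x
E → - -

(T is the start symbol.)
No, left-factoring is not needed

Left-factoring is needed when two productions for the same non-terminal
share a common prefix on the right-hand side.

Productions for E:
  E → + E
  E → x x
  E → - -

No common prefixes found.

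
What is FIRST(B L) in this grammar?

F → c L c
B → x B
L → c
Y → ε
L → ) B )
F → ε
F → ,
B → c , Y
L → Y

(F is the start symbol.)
{ 'c', 'x' }

FIRST sets of the non-terminals involved (from the grammar, by fixed-point iteration):
  FIRST(B) = { 'c', 'x' }

To compute FIRST(B L), process the symbols left to right:
Symbol B is a non-terminal. Add FIRST(B) \ {ε} = { 'c', 'x' }
B is not nullable (ε ∉ FIRST(B)), so stop here.
FIRST(B L) = { 'c', 'x' }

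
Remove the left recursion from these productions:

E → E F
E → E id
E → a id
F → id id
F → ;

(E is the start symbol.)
E → a id E'
E' → F E'
E' → id E'
E' → ε
F → id id
F → ;

E is directly left-recursive. The standard transformation for
  A → A α₁ | ... | A α_m | β₁ | ... | β_n
is
  A  → β₁ A' | ... | β_n A'
  A' → α₁ A' | ... | α_m A' | ε

E → a id becomes E → a id E'
E → E F becomes E' → F E'
E → E id becomes E' → id E'
Add E' → ε

Productions for other non-terminals are unchanged:
  F → id id
  F → ;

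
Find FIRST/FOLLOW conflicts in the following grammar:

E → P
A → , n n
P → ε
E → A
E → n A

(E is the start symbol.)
No FIRST/FOLLOW conflicts.

Nullable non-terminals: E, P.
FIRST sets used below: FIRST(P) = { ε }, FIRST(A) = { ',' }

E: nullable alternative(s) E → P; FOLLOW(E) = { $ }
  E → P: FIRST \ {ε} = { } — this is the only nullable alternative, skip
  E → A: FIRST \ {ε} = { ',' } — disjoint from FOLLOW(E)
  E → n A: FIRST \ {ε} = { 'n' } — disjoint from FOLLOW(E)
P has a nullable alternative but only one production, so nothing to check.

A has no nullable alternative, so no FIRST/FOLLOW check is needed there.

No FIRST/FOLLOW conflicts found.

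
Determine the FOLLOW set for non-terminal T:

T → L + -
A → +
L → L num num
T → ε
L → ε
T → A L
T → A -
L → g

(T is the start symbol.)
{ $ }

To compute FOLLOW(T), find every occurrence of T on a right-hand side N → α T β: add FIRST(β) \ {ε}, and if β is empty or nullable also add FOLLOW(N). Iterate to a fixed point.

T is the start symbol, so $ ∈ FOLLOW(T).
T does not occur on any right-hand side.

Taking the union: FOLLOW(T) = { $ }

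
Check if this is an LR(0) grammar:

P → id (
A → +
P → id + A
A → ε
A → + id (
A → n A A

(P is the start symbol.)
No. Shift-reduce conflict between [A → .] and [A → . +]

A grammar is LR(0) if no state in the canonical LR(0) collection has:
  - both a shift item (dot before a terminal) and a complete item (shift-reduce conflict), or
  - two or more complete items (reduce-reduce conflict; the accept item [P' → P .] counts as a complete item here).

Augment with P' → P and build the canonical LR(0) collection (I0 = CLOSURE({[P' → . P]}), then GOTO on every symbol after a dot until no new states appear). It has 12 states:
  I0: { [P → . id (], [P → . id + A], [P' → . P] }  — shift
  I1: { [P' → P .] }  — accept
  I2: { [P → id . (], [P → id . + A] }  — shift
  I3: { [P → id ( .] }  — reduce
  I4: { [A → . + id (], [A → . +], [A → . n A A], [A → .], [P → id + . A] }  — shift, reduce
  I5: { [A → + . id (], [A → + .] }  — shift, reduce
  I6: { [P → id + A .] }  — reduce
  I7: { [A → . + id (], [A → . +], [A → . n A A], [A → .], [A → n . A A] }  — shift, reduce
  I8: { [A → . + id (], [A → . +], [A → . n A A], [A → .], [A → n A . A] }  — shift, reduce
  I9: { [A → n A A .] }  — reduce
  I10: { [A → + id . (] }  — shift
  I11: { [A → + id ( .] }  — reduce

Conflict in state I4:
  Shift-reduce conflict between [A → .] and [A → . +]
So the grammar is NOT LR(0).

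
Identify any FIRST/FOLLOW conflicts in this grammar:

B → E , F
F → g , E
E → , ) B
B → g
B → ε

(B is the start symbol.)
Yes. B → E ',' F with FOLLOW(B) on { ',' }

A FIRST/FOLLOW conflict occurs when a non-terminal N has a nullable alternative N → β (β ⇒* ε) and another alternative N → α with FIRST(α) ∩ FOLLOW(N) ≠ ∅: on such a lookahead the parser cannot decide between expanding α and letting N vanish via β.

Nullable non-terminals: B.
FIRST sets used below: FIRST(E) = { ',' }

B: nullable alternative(s) B → ε; FOLLOW(B) = { $, ',' }
  B → E , F: FIRST \ {ε} = { ',' } — overlaps FOLLOW(B) on { ',' }: CONFLICT
  B → g: FIRST \ {ε} = { 'g' } — disjoint from FOLLOW(B)
  B → ε: FIRST \ {ε} = { } — this is the only nullable alternative, skip

E, F have no nullable alternative, so no FIRST/FOLLOW check is needed there.

So the grammar has 1 FIRST/FOLLOW conflict (marked CONFLICT above).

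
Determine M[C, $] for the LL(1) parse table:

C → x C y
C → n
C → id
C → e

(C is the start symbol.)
Empty (error entry)

To find M[C, $], we find productions for C where $ is in the predict set (PREDICT(N → α) = (FIRST(α) \ {ε}) ∪ (FOLLOW(N) if α ⇒* ε)).

C → x C y: PREDICT = { 'x' }
C → n: PREDICT = { 'n' }
C → id: PREDICT = { 'id' }
C → e: PREDICT = { 'e' }

M[C, $] is empty (no production applies)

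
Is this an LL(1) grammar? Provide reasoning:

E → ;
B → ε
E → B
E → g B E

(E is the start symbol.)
Yes, the grammar is LL(1).

A grammar is LL(1) if for each non-terminal N with multiple productions, the predict sets of those productions are pairwise disjoint, where PREDICT(N → α) = (FIRST(α) \ {ε}) ∪ (FOLLOW(N) if α ⇒* ε).

Relevant sets:
  FIRST(B) = { ε }
  FOLLOW(E) = { $ }

For E:
  PREDICT(E → ';') = { ';' }
  PREDICT(E → B) = { $ }
  PREDICT(E → g B E) = { 'g' }
B has a single production, so nothing to check there.

All predict sets are disjoint. The grammar IS LL(1).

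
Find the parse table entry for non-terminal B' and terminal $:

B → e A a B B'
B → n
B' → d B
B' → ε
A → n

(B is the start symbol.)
B' → ε

To find M[B', $], we find productions for B' where $ is in the predict set (PREDICT(N → α) = (FIRST(α) \ {ε}) ∪ (FOLLOW(N) if α ⇒* ε)).

Relevant sets:
  FOLLOW(B') = { $, 'd' }

B' → d B: PREDICT = { 'd' }
B' → ε: PREDICT = { $, 'd' }
  $ is in predict set, so this production goes in M[B', $]

M[B', $] = B' → ε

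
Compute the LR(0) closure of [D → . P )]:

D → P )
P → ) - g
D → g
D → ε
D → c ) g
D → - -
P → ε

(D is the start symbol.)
{ [D → . P )], [P → . ) - g], [P → .] }

Start with: [D → . P )]
  [D → . P )] has the dot before P: add [P → . ) - g], [P → .]
No further items can be added.

CLOSURE = { [D → . P )], [P → . ) - g], [P → .] }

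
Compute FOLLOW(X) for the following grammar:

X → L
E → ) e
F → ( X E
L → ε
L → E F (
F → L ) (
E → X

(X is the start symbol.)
{ $, '(', ')' }

To compute FOLLOW(X), find every occurrence of X on a right-hand side N → α X β: add FIRST(β) \ {ε}, and if β is empty or nullable also add FOLLOW(N). Iterate to a fixed point.

X is the start symbol, so $ ∈ FOLLOW(X).
In F → ( X E: X is followed by E, add FIRST(E) \ {ε} = { '(', ')' }
  E is nullable, so also add FOLLOW(F)
In E → X: X is at the end, add FOLLOW(E)

The FOLLOW sets referred to above (computed the same way, to a fixed point):
  FOLLOW(F) = { '(' }
  FOLLOW(E) = { '(', ')' }

Taking the union: FOLLOW(X) = { $, '(', ')' }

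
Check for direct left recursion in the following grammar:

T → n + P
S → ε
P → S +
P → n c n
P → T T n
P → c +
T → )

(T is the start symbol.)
T → n + P: starts with n
S → ε: starts with ε
P → S +: starts with S
P → n c n: starts with n
P → T T n: starts with T
P → c +: starts with c
T → ): starts with ')'

No direct left recursion found.

Answer: No direct left recursion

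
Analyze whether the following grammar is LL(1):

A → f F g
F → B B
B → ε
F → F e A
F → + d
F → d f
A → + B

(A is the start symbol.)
A grammar is LL(1) if for each non-terminal N with multiple productions, the predict sets of those productions are pairwise disjoint, where PREDICT(N → α) = (FIRST(α) \ {ε}) ∪ (FOLLOW(N) if α ⇒* ε).

Relevant sets:
  FIRST(B) = { ε }
  FIRST(F) = { '+', 'd', 'e', ε }
  FOLLOW(F) = { 'e', 'g' }

For A:
  PREDICT(A → f F g) = { 'f' }
  PREDICT(A → '+' B) = { '+' }
For F:
  PREDICT(F → B B) = { 'e', 'g' }
  PREDICT(F → F e A) = { '+', 'd', 'e' }
  PREDICT(F → '+' d) = { '+' }
  PREDICT(F → d f) = { 'd' }
B has a single production, so nothing to check there.

Conflict found: Predict set conflict for F: { 'e' }
The grammar is NOT LL(1).

Answer: No. Predict set conflict for F: { 'e' }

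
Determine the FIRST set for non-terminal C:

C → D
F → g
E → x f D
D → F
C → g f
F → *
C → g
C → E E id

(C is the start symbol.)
{ '*', 'g', 'x' }

To compute FIRST(C), examine every production with C on the left-hand side, reading each right-hand side left to right until a non-nullable symbol is reached.

FIRST sets of the other non-terminals involved (by the same procedure, iterated to a fixed point):
  FIRST(D) = { '*', 'g' }
  FIRST(E) = { 'x' }

From C → D:
  - D is a non-terminal: add FIRST(D) \ {ε} = { '*', 'g' }
    D is not nullable, so stop
From C → g f:
  - g is a terminal: add 'g' and stop
From C → g:
  - g is a terminal: add 'g' and stop
From C → E E id:
  - E is a non-terminal: add FIRST(E) \ {ε} = { 'x' }
    E is not nullable, so stop

Collecting: FIRST(C) = { '*', 'g', 'x' }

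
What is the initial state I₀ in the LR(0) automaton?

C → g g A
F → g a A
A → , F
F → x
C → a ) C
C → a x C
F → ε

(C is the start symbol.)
{ [C → . a ) C], [C → . a x C], [C → . g g A], [C' → . C] }

First, augment the grammar with C' → C
I₀ = CLOSURE({ [C' → . C] }):
  [C' → . C] has the dot before C: add [C → . g g A], [C → . a ) C], [C → . a x C]
No further items can be added.

I₀ = { [C → . a ) C], [C → . a x C], [C → . g g A], [C' → . C] }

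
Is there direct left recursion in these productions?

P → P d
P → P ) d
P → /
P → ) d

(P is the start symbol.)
Yes, P is left-recursive

Direct left recursion occurs when N → N α for some non-terminal N (the right-hand side begins with the left-hand side itself).

P → P d: LEFT RECURSIVE (starts with P)
P → P ) d: LEFT RECURSIVE (starts with P)
P → /: starts with '/'
P → ) d: starts with ')'

The grammar has direct left recursion on: P.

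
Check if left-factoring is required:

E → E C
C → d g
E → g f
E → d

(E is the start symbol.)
No, left-factoring is not needed

Left-factoring is needed when two productions for the same non-terminal
share a common prefix on the right-hand side.

Productions for E:
  E → E C
  E → g f
  E → d

No common prefixes found.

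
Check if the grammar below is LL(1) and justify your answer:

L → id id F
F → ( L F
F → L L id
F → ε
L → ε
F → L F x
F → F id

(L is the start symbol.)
A grammar is LL(1) if for each non-terminal N with multiple productions, the predict sets of those productions are pairwise disjoint, where PREDICT(N → α) = (FIRST(α) \ {ε}) ∪ (FOLLOW(N) if α ⇒* ε).

Relevant sets:
  FIRST(L) = { 'id', ε }
  FIRST(F) = { '(', 'id', 'x', ε }
  FOLLOW(L) = { $, '(', 'id', 'x' }
  FOLLOW(F) = { $, '(', 'id', 'x' }

For L:
  PREDICT(L → id id F) = { 'id' }
  PREDICT(L → ε) = { $, '(', 'id', 'x' }
For F:
  PREDICT(F → '(' L F) = { '(' }
  PREDICT(F → L L id) = { 'id' }
  PREDICT(F → ε) = { $, '(', 'id', 'x' }
  PREDICT(F → L F x) = { '(', 'id', 'x' }
  PREDICT(F → F id) = { '(', 'id', 'x' }

Conflict found: Predict set conflict for L: { 'id' }
The grammar is NOT LL(1).

Answer: No. Predict set conflict for L: { 'id' }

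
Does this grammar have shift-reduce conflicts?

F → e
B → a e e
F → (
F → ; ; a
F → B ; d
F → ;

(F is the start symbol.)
A shift-reduce conflict occurs when an LR(0) state has both:
  - a complete (reduce) item [A → α .] (dot at the end), and
  - a shift item [B → β . c γ] (dot before a terminal).

Augment with F' → F and build the canonical LR(0) collection (I0 = CLOSURE({[F' → . F]}), then GOTO on every symbol after a dot until no new states appear). It has 13 states:
  I0: { [B → . a e e], [F → . (], [F → . ; ; a], [F → . ;], [F → . B ; d], [F → . e], [F' → . F] }  — shift
  I1: { [F → ( .] }  — reduce
  I2: { [F → ; . ; a], [F → ; .] }  — shift, reduce
  I3: { [F → B . ; d] }  — shift
  I4: { [F' → F .] }  — accept
  I5: { [B → a . e e] }  — shift
  I6: { [F → e .] }  — reduce
  I7: { [B → a e . e] }  — shift
  I8: { [B → a e e .] }  — reduce
  I9: { [F → B ; . d] }  — shift
  I10: { [F → B ; d .] }  — reduce
  I11: { [F → ; ; . a] }  — shift
  I12: { [F → ; ; a .] }  — reduce

I2 contains reduce item [F → ; .] and shift item [F → ; . ; a] — shift-reduce conflict.

Answer: Yes — I2: [F → ; .] vs [F → ; . ; a]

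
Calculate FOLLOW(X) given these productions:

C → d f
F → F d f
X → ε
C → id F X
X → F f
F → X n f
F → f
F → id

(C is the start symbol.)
To compute FOLLOW(X), find every occurrence of X on a right-hand side N → α X β: add FIRST(β) \ {ε}, and if β is empty or nullable also add FOLLOW(N). Iterate to a fixed point.

In C → id F X: X is at the end, add FOLLOW(C)
In F → X n f: X is followed by n f, add FIRST(n f) \ {ε} = { 'n' }

The FOLLOW sets referred to above (computed the same way, to a fixed point):
  FOLLOW(C) = { $ }

Taking the union: FOLLOW(X) = { $, 'n' }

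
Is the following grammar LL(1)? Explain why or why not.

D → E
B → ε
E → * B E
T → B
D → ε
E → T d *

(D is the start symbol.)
Relevant sets:
  FIRST(E) = { '*', 'd' }
  FIRST(T) = { ε }
  FOLLOW(D) = { $ }

For D:
  PREDICT(D → E) = { '*', 'd' }
  PREDICT(D → ε) = { $ }
For E:
  PREDICT(E → '*' B E) = { '*' }
  PREDICT(E → T d '*') = { 'd' }
B, T have a single production, so nothing to check there.

All predict sets are disjoint. The grammar IS LL(1).

Answer: Yes, the grammar is LL(1).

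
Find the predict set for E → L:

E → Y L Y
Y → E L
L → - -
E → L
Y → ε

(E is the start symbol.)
PREDICT(E → L) = (FIRST(RHS) \ {ε}) ∪ (FOLLOW(E) if ε ∈ FIRST(RHS), i.e. RHS ⇒* ε)
FIRST(L) = { '-' }
FIRST(L) = { '-' }
ε ∉ FIRST(L), so FOLLOW(E) is not added.
PREDICT(E → L) = { '-' }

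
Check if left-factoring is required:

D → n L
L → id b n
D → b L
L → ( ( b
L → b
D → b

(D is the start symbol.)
Left-factoring is needed when two productions for the same non-terminal
share a common prefix on the right-hand side.

Productions for D:
  D → n L
  D → b L
  D → b
Productions for L:
  L → id b n
  L → ( ( b
  L → b

Found common prefix 'b' in productions for D

Answer: Yes, D has productions with common prefix 'b'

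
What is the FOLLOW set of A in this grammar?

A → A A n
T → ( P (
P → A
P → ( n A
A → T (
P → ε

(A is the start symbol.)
To compute FOLLOW(A), find every occurrence of A on a right-hand side N → α A β: add FIRST(β) \ {ε}, and if β is empty or nullable also add FOLLOW(N). Iterate to a fixed point.

A is the start symbol, so $ ∈ FOLLOW(A).
In A → A A n: A is followed by A n, add FIRST(A n) \ {ε} = { '(' }
In A → A A n: A is followed by n, add FIRST(n) \ {ε} = { 'n' }
In P → A: A is at the end, add FOLLOW(P)
In P → ( n A: A is at the end, add FOLLOW(P)

The FOLLOW sets referred to above (computed the same way, to a fixed point):
  FOLLOW(P) = { '(' }

Taking the union: FOLLOW(A) = { $, '(', 'n' }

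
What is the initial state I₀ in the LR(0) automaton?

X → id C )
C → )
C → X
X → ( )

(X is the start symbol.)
First, augment the grammar with X' → X
I₀ = CLOSURE({ [X' → . X] }):
  [X' → . X] has the dot before X: add [X → . id C )], [X → . ( )]
No further items can be added.

I₀ = { [X → . ( )], [X → . id C )], [X' → . X] }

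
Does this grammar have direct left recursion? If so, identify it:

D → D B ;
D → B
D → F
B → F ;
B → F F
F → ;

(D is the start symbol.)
Yes, D is left-recursive

D → D B ;: LEFT RECURSIVE (starts with D)
D → B: starts with B
D → F: starts with F
B → F ;: starts with F
B → F F: starts with F
F → ;: starts with ';'

The grammar has direct left recursion on: D.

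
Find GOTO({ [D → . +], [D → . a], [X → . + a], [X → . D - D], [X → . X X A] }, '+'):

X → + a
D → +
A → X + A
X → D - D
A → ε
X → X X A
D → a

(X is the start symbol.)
{ [D → + .], [X → + . a] }

GOTO(I, '+') = CLOSURE({ [A → αX.β] : [A → α.Xβ] ∈ I, X = '+' })

Items with dot before '+', with the dot advanced:
  [D → . +] → [D → + .]
  [X → . + a] → [X → + . a]
Closure adds nothing (no advanced item has the dot before a non-terminal).

GOTO = { [D → + .], [X → + . a] }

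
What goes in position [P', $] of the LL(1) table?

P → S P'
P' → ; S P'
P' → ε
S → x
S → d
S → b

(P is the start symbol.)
To find M[P', $], we find productions for P' where $ is in the predict set (PREDICT(N → α) = (FIRST(α) \ {ε}) ∪ (FOLLOW(N) if α ⇒* ε)).

Relevant sets:
  FOLLOW(P') = { $ }

P' → ; S P': PREDICT = { ';' }
P' → ε: PREDICT = { $ }
  $ is in predict set, so this production goes in M[P', $]

M[P', $] = P' → ε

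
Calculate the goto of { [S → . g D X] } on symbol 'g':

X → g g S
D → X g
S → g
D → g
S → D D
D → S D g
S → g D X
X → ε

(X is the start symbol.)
GOTO(I, 'g') = CLOSURE({ [A → αX.β] : [A → α.Xβ] ∈ I, X = 'g' })

Items with dot before 'g', with the dot advanced:
  [S → . g D X] → [S → g . D X]
Closure of the advanced items:
  [S → g . D X] has the dot before D: add [D → . X g], [D → . g], [D → . S D g]
  [D → . X g] has the dot before X: add [X → . g g S], [X → .]
  [D → . S D g] has the dot before S: add [S → . g], [S → . D D], [S → . g D X]

GOTO = { [D → . S D g], [D → . X g], [D → . g], [S → . D D], [S → . g D X], [S → . g], [S → g . D X], [X → . g g S], [X → .] }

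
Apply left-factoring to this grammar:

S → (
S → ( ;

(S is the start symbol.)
S → ( S'
S' → ε
S' → ;

Left-factoring transforms A → αβ₁ | αβ₂ into A → αA' and A' → β₁ | β₂
(α is the longest common prefix among the alternatives). Repeat until
no nonterminal has two alternatives with a common prefix.

Round 1: S has alternatives sharing prefix '('. Introduce S': S → ( S'
  Add: S' → ε
  Add: S' → ;

No remaining common prefixes — done.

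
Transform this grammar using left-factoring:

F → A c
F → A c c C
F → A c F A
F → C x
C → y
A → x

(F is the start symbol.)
F → A c F'
F' → ε
F' → c C
F' → F A
F → C x
C → y
A → x

Left-factoring transforms A → αβ₁ | αβ₂ into A → αA' and A' → β₁ | β₂
(α is the longest common prefix among the alternatives). Repeat until
no nonterminal has two alternatives with a common prefix.

Round 1: F has alternatives sharing prefix 'A c'. Introduce F': F → A c F'
  Add: F' → ε
  Add: F' → c C
  Add: F' → F A

No remaining common prefixes — done.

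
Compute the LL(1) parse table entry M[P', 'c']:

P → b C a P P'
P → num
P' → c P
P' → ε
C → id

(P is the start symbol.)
To find M[P', 'c'], we find productions for P' where 'c' is in the predict set (PREDICT(N → α) = (FIRST(α) \ {ε}) ∪ (FOLLOW(N) if α ⇒* ε)).

Relevant sets:
  FOLLOW(P') = { $, 'c' }

P' → c P: PREDICT = { 'c' }
  'c' is in predict set, so this production goes in M[P', 'c']
P' → ε: PREDICT = { $, 'c' }
  'c' is in predict set, so this production goes in M[P', 'c']

M[P', 'c'] = P' → c P, P' → ε  (a multiply-defined cell — the grammar is not LL(1))

Answer: P' → c P, P' → ε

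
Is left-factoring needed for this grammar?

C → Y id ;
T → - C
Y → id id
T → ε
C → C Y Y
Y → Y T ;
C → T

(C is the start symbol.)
Left-factoring is needed when two productions for the same non-terminal
share a common prefix on the right-hand side.

Productions for C:
  C → Y id ;
  C → C Y Y
  C → T
Productions for T:
  T → - C
  T → ε
Productions for Y:
  Y → id id
  Y → Y T ;

No common prefixes found.

Answer: No, left-factoring is not needed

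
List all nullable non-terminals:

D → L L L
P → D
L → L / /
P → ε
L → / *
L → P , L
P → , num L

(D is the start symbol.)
A non-terminal is nullable if it can derive ε (the empty string): either it has an ε-production, or it has a production whose right-hand side consists entirely of nullable non-terminals.

ε-productions: P → ε
So P is immediately nullable.
No further non-terminal can be added: every production for the remaining non-terminals contains a terminal or a non-nullable non-terminal.
Nullable = { 'P' }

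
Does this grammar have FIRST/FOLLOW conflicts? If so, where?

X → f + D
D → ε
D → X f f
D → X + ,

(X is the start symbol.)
Yes. D → X f f with FOLLOW(D) on { 'f' }; D → X '+' ',' with FOLLOW(D) on { 'f' }

Nullable non-terminals: D.
FIRST sets used below: FIRST(X) = { 'f' }

D: nullable alternative(s) D → ε; FOLLOW(D) = { $, '+', 'f' }
  D → ε: FIRST \ {ε} = { } — this is the only nullable alternative, skip
  D → X f f: FIRST \ {ε} = { 'f' } — overlaps FOLLOW(D) on { 'f' }: CONFLICT
  D → X + ,: FIRST \ {ε} = { 'f' } — overlaps FOLLOW(D) on { 'f' }: CONFLICT

X has no nullable alternative, so no FIRST/FOLLOW check is needed there.

So the grammar has 2 FIRST/FOLLOW conflicts (marked CONFLICT above).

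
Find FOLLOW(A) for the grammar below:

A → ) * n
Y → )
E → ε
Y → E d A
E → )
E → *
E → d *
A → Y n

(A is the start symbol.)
{ $, 'n' }

A is the start symbol, so $ ∈ FOLLOW(A).
In Y → E d A: A is at the end, add FOLLOW(Y)

The FOLLOW sets referred to above (computed the same way, to a fixed point):
  FOLLOW(Y) = { 'n' }

Taking the union: FOLLOW(A) = { $, 'n' }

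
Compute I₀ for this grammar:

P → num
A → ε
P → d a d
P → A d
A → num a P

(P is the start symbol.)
{ [A → . num a P], [A → .], [P → . A d], [P → . d a d], [P → . num], [P' → . P] }

First, augment the grammar with P' → P
I₀ = CLOSURE({ [P' → . P] }):
  [P' → . P] has the dot before P: add [P → . num], [P → . d a d], [P → . A d]
  [P → . A d] has the dot before A: add [A → .], [A → . num a P]
No further items can be added.

I₀ = { [A → . num a P], [A → .], [P → . A d], [P → . d a d], [P → . num], [P' → . P] }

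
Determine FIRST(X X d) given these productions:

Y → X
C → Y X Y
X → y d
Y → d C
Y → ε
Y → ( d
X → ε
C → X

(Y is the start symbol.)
FIRST sets of the non-terminals involved (from the grammar, by fixed-point iteration):
  FIRST(X) = { 'y', ε }

To compute FIRST(X X d), process the symbols left to right:
Symbol X is a non-terminal. Add FIRST(X) \ {ε} = { 'y' }
X is nullable (ε ∈ FIRST(X)), continue to the next symbol.
Symbol X is a non-terminal. Add FIRST(X) \ {ε} = { 'y' }
X is nullable (ε ∈ FIRST(X)), continue to the next symbol.
Symbol d is a terminal. Add 'd' and stop.
FIRST(X X d) = { 'd', 'y' }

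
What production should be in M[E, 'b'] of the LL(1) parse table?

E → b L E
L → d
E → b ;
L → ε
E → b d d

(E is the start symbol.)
To find M[E, 'b'], we find productions for E where 'b' is in the predict set (PREDICT(N → α) = (FIRST(α) \ {ε}) ∪ (FOLLOW(N) if α ⇒* ε)).

E → b L E: PREDICT = { 'b' }
  'b' is in predict set, so this production goes in M[E, 'b']
E → b ;: PREDICT = { 'b' }
  'b' is in predict set, so this production goes in M[E, 'b']
E → b d d: PREDICT = { 'b' }
  'b' is in predict set, so this production goes in M[E, 'b']

M[E, 'b'] = E → b L E, E → b ;, E → b d d  (a multiply-defined cell — the grammar is not LL(1))

Answer: E → b L E, E → b ;, E → b d d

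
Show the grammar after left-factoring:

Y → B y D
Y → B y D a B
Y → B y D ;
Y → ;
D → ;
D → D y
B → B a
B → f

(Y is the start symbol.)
Left-factoring transforms A → αβ₁ | αβ₂ into A → αA' and A' → β₁ | β₂
(α is the longest common prefix among the alternatives). Repeat until
no nonterminal has two alternatives with a common prefix.

Round 1: Y has alternatives sharing prefix 'B y D'. Introduce Y': Y → B y D Y'
  Add: Y' → ε
  Add: Y' → a B
  Add: Y' → ;

No remaining common prefixes — done.

Resulting grammar:
Y → B y D Y'
Y' → ε
Y' → a B
Y' → ;
Y → ;
D → ;
D → D y
B → B a
B → f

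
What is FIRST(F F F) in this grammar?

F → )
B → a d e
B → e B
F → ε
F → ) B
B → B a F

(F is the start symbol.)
FIRST sets of the non-terminals involved (from the grammar, by fixed-point iteration):
  FIRST(F) = { ')', ε }

To compute FIRST(F F F), process the symbols left to right:
Symbol F is a non-terminal. Add FIRST(F) \ {ε} = { ')' }
F is nullable (ε ∈ FIRST(F)), continue to the next symbol.
Symbol F is a non-terminal. Add FIRST(F) \ {ε} = { ')' }
F is nullable (ε ∈ FIRST(F)), continue to the next symbol.
Symbol F is a non-terminal. Add FIRST(F) \ {ε} = { ')' }
F is nullable (ε ∈ FIRST(F)), continue to the next symbol.
All symbols are nullable, so ε is in the result.
FIRST(F F F) = { ')', ε }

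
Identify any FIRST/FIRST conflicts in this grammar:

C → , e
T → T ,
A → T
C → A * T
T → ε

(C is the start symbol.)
Yes. C → ',' e / C → A '*' T on { ',' }

A FIRST/FIRST conflict occurs when two productions N → α and N → β for the same non-terminal have FIRST(α) ∩ FIRST(β) ≠ ∅ (with ε ∈ FIRST of a nullable right-hand side, so two nullable alternatives also conflict).

FIRST sets of the non-terminals at (or reachable through a nullable prefix from) the front of some alternative:
  FIRST(A) = { ',', ε }
  FIRST(T) = { ',', ε }

Productions for C:
  C → , e: FIRST = { ',' }
  C → A * T: FIRST = { '*', ',' }
Productions for T:
  T → T ,: FIRST = { ',' }
  T → ε: FIRST = { ε }
A has only one production, so no FIRST/FIRST conflict is possible there.

Conflict for C: C → , e and C → A * T
  Overlap: { ',' }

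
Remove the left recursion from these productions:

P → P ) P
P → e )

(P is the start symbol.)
P → e ) P'
P' → ) P P'
P' → ε

P is directly left-recursive. The standard transformation for
  A → A α₁ | ... | A α_m | β₁ | ... | β_n
is
  A  → β₁ A' | ... | β_n A'
  A' → α₁ A' | ... | α_m A' | ε

P → e ) becomes P → e ) P'
P → P ) P becomes P' → ) P P'
Add P' → ε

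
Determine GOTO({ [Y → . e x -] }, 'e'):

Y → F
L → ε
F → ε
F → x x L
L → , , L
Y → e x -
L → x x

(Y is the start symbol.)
GOTO(I, 'e') = CLOSURE({ [A → αX.β] : [A → α.Xβ] ∈ I, X = 'e' })

Items with dot before 'e', with the dot advanced:
  [Y → . e x -] → [Y → e . x -]
Closure adds nothing (no advanced item has the dot before a non-terminal).

GOTO = { [Y → e . x -] }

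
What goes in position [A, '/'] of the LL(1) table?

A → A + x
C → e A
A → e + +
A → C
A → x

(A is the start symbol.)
To find M[A, '/'], we find productions for A where '/' is in the predict set (PREDICT(N → α) = (FIRST(α) \ {ε}) ∪ (FOLLOW(N) if α ⇒* ε)).

Relevant sets:
  FIRST(A) = { 'e', 'x' }
  FIRST(C) = { 'e' }

A → A + x: PREDICT = { 'e', 'x' }
A → e + +: PREDICT = { 'e' }
A → C: PREDICT = { 'e' }
A → x: PREDICT = { 'x' }

M[A, '/'] is empty (no production applies)

Answer: Empty (error entry)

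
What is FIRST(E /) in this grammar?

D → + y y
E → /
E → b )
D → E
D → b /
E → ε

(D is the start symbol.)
FIRST sets of the non-terminals involved (from the grammar, by fixed-point iteration):
  FIRST(E) = { '/', 'b', ε }

To compute FIRST(E /), process the symbols left to right:
Symbol E is a non-terminal. Add FIRST(E) \ {ε} = { '/', 'b' }
E is nullable (ε ∈ FIRST(E)), continue to the next symbol.
Symbol / is a terminal. Add '/' and stop.
FIRST(E /) = { '/', 'b' }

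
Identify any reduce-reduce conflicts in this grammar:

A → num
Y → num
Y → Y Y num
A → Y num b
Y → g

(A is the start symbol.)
Yes — I4: [A → num .] vs [Y → num .]; I8: [Y → Y Y num .] vs [Y → num .]

A reduce-reduce conflict occurs when an LR(0) state has two complete items [A → α .] and [B → β .] — both call for a reduction, and with no lookahead the parser cannot choose between them.

Augment with A' → A and build the canonical LR(0) collection (I0 = CLOSURE({[A' → . A]}), then GOTO on every symbol after a dot until no new states appear). It has 9 states:
  I0: { [A → . Y num b], [A → . num], [A' → . A], [Y → . Y Y num], [Y → . g], [Y → . num] }  — shift
  I1: { [A' → A .] }  — accept
  I2: { [A → Y . num b], [Y → . Y Y num], [Y → . g], [Y → . num], [Y → Y . Y num] }  — shift
  I3: { [Y → g .] }  — reduce
  I4: { [A → num .], [Y → num .] }  — 2 reduces
  I5: { [Y → . Y Y num], [Y → . g], [Y → . num], [Y → Y . Y num], [Y → Y Y . num] }  — shift
  I6: { [A → Y num . b], [Y → num .] }  — shift, reduce
  I7: { [A → Y num b .] }  — reduce
  I8: { [Y → Y Y num .], [Y → num .] }  — 2 reduces

I4 contains complete items [A → num .], [Y → num .] — reduce-reduce conflict.
I8 contains complete items [Y → Y Y num .], [Y → num .] — reduce-reduce conflict.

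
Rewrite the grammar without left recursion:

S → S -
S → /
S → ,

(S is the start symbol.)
S → / S'
S → , S'
S' → - S'
S' → ε

S is directly left-recursive. The standard transformation for
  A → A α₁ | ... | A α_m | β₁ | ... | β_n
is
  A  → β₁ A' | ... | β_n A'
  A' → α₁ A' | ... | α_m A' | ε

S → / becomes S → / S'
S → , becomes S → , S'
S → S - becomes S' → - S'
Add S' → ε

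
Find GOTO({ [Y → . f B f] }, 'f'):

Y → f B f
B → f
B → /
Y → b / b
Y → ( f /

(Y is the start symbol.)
{ [B → . /], [B → . f], [Y → f . B f] }

GOTO(I, 'f') = CLOSURE({ [A → αX.β] : [A → α.Xβ] ∈ I, X = 'f' })

Items with dot before 'f', with the dot advanced:
  [Y → . f B f] → [Y → f . B f]
Closure of the advanced items:
  [Y → f . B f] has the dot before B: add [B → . f], [B → . /]

GOTO = { [B → . /], [B → . f], [Y → f . B f] }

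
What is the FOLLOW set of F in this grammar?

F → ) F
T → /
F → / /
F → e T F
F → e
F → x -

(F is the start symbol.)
{ $ }

To compute FOLLOW(F), find every occurrence of F on a right-hand side N → α F β: add FIRST(β) \ {ε}, and if β is empty or nullable also add FOLLOW(N). Iterate to a fixed point.

F is the start symbol, so $ ∈ FOLLOW(F).
In F → ) F: F is at the end; this adds FOLLOW(F) to itself — nothing new
In F → e T F: F is at the end; this adds FOLLOW(F) to itself — nothing new

Taking the union: FOLLOW(F) = { $ }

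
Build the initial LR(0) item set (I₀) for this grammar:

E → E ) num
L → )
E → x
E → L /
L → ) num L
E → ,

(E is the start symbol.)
First, augment the grammar with E' → E
I₀ = CLOSURE({ [E' → . E] }):
  [E' → . E] has the dot before E: add [E → . E ) num], [E → . x], [E → . L /], [E → . ,]
  [E → . L /] has the dot before L: add [L → . )], [L → . ) num L]
No further items can be added.

I₀ = { [E → . ,], [E → . E ) num], [E → . L /], [E → . x], [E' → . E], [L → . ) num L], [L → . )] }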